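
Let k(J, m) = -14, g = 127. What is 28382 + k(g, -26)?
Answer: 28368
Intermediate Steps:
28382 + k(g, -26) = 28382 - 14 = 28368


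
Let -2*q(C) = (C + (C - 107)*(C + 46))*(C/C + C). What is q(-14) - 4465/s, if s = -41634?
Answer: -1051628741/41634 ≈ -25259.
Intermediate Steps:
q(C) = -(1 + C)*(C + (-107 + C)*(46 + C))/2 (q(C) = -(C + (C - 107)*(C + 46))*(C/C + C)/2 = -(C + (-107 + C)*(46 + C))*(1 + C)/2 = -(1 + C)*(C + (-107 + C)*(46 + C))/2)
q(-14) - 4465/s = (2461 + 2491*(-14) - ½*(-14)³ + (59/2)*(-14)²) - 4465/(-41634) = (2461 - 34874 - ½*(-2744) + (59/2)*196) - 4465*(-1)/41634 = (2461 - 34874 + 1372 + 5782) - 1*(-4465/41634) = -25259 + 4465/41634 = -1051628741/41634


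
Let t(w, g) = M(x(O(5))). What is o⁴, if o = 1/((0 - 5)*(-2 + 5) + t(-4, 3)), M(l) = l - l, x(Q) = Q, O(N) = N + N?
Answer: 1/50625 ≈ 1.9753e-5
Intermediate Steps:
O(N) = 2*N
M(l) = 0
t(w, g) = 0
o = -1/15 (o = 1/((0 - 5)*(-2 + 5) + 0) = 1/(-5*3 + 0) = 1/(-15 + 0) = 1/(-15) = -1/15 ≈ -0.066667)
o⁴ = (-1/15)⁴ = 1/50625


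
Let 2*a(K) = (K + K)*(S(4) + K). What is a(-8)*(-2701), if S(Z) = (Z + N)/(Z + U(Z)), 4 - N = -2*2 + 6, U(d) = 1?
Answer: -734672/5 ≈ -1.4693e+5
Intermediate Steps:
N = 2 (N = 4 - (-2*2 + 6) = 4 - (-4 + 6) = 4 - 1*2 = 4 - 2 = 2)
S(Z) = (2 + Z)/(1 + Z) (S(Z) = (Z + 2)/(Z + 1) = (2 + Z)/(1 + Z))
a(K) = K*(6/5 + K) (a(K) = ((K + K)*((2 + 4)/(1 + 4) + K))/2 = ((2*K)*(6/5 + K))/2 = (2*K*(6/5 + K))/2 = K*(6/5 + K))
a(-8)*(-2701) = ((⅕)*(-8)*(6 + 5*(-8)))*(-2701) = ((⅕)*(-8)*(6 - 40))*(-2701) = ((⅕)*(-8)*(-34))*(-2701) = (272/5)*(-2701) = -734672/5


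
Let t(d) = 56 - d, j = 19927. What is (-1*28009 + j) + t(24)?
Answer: -8050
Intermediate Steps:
(-1*28009 + j) + t(24) = (-1*28009 + 19927) + (56 - 1*24) = (-28009 + 19927) + (56 - 24) = -8082 + 32 = -8050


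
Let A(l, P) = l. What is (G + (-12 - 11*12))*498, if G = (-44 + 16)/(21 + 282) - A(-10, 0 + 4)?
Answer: -6744580/101 ≈ -66778.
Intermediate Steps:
G = 3002/303 (G = (-44 + 16)/(21 + 282) - 1*(-10) = -28/303 + 10 = 3002/303 ≈ 9.9076)
(G + (-12 - 11*12))*498 = (3002/303 + (-12 - 11*12))*498 = (3002/303 + (-12 - 132))*498 = (3002/303 - 144)*498 = -40630/303*498 = -6744580/101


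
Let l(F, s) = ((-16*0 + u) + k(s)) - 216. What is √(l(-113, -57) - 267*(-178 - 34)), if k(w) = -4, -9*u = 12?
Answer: 14*√2589/3 ≈ 237.45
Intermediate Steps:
u = -4/3 (u = -⅑*12 = -4/3 ≈ -1.3333)
l(F, s) = -664/3 (l(F, s) = ((-16*0 - 4/3) - 4) - 216 = ((0 - 4/3) - 4) - 216 = (-4/3 - 4) - 216 = -16/3 - 216 = -664/3)
√(l(-113, -57) - 267*(-178 - 34)) = √(-664/3 - 267*(-178 - 34)) = √(-664/3 - 267*(-212)) = √(-664/3 + 56604) = √(169148/3) = 14*√2589/3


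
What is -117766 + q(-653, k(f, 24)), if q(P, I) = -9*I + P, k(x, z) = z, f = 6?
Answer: -118635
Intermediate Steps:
q(P, I) = P - 9*I
-117766 + q(-653, k(f, 24)) = -117766 + (-653 - 9*24) = -117766 + (-653 - 216) = -117766 - 869 = -118635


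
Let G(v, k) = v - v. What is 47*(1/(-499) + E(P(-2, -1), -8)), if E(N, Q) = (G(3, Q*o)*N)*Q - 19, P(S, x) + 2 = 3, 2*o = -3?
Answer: -445654/499 ≈ -893.09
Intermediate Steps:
o = -3/2 (o = (½)*(-3) = -3/2 ≈ -1.5000)
P(S, x) = 1 (P(S, x) = -2 + 3 = 1)
G(v, k) = 0
E(N, Q) = -19 (E(N, Q) = (0*N)*Q - 19 = 0*Q - 19 = 0 - 19 = -19)
47*(1/(-499) + E(P(-2, -1), -8)) = 47*(1/(-499) - 19) = 47*(-1/499 - 19) = 47*(-9482/499) = -445654/499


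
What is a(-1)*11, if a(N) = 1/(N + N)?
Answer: -11/2 ≈ -5.5000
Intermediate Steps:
a(N) = 1/(2*N)
a(-1)*11 = ((½)/(-1))*11 = ((½)*(-1))*11 = -½*11 = -11/2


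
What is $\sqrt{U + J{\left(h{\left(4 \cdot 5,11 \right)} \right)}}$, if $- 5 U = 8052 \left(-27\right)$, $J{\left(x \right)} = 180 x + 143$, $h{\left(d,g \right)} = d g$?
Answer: $\frac{11 \sqrt{17195}}{5} \approx 288.49$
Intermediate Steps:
$J{\left(x \right)} = 143 + 180 x$
$U = \frac{217404}{5}$ ($U = - \frac{8052 \left(-27\right)}{5} = \left(- \frac{1}{5}\right) \left(-217404\right) = \frac{217404}{5} \approx 43481.0$)
$\sqrt{U + J{\left(h{\left(4 \cdot 5,11 \right)} \right)}} = \sqrt{\frac{217404}{5} + \left(143 + 180 \cdot 4 \cdot 5 \cdot 11\right)} = \sqrt{\frac{217404}{5} + \left(143 + 180 \cdot 20 \cdot 11\right)} = \sqrt{\frac{217404}{5} + \left(143 + 180 \cdot 220\right)} = \sqrt{\frac{217404}{5} + \left(143 + 39600\right)} = \sqrt{\frac{217404}{5} + 39743} = \sqrt{\frac{416119}{5}} = \frac{11 \sqrt{17195}}{5}$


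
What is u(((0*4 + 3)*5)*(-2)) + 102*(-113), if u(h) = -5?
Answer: -11531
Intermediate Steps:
u(((0*4 + 3)*5)*(-2)) + 102*(-113) = -5 + 102*(-113) = -5 - 11526 = -11531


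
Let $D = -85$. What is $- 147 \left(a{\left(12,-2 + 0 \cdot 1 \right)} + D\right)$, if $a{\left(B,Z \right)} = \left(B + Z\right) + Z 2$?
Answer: $11613$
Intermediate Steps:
$a{\left(B,Z \right)} = B + 3 Z$ ($a{\left(B,Z \right)} = \left(B + Z\right) + 2 Z = B + 3 Z$)
$- 147 \left(a{\left(12,-2 + 0 \cdot 1 \right)} + D\right) = - 147 \left(\left(12 + 3 \left(-2 + 0 \cdot 1\right)\right) - 85\right) = - 147 \left(\left(12 + 3 \left(-2 + 0\right)\right) - 85\right) = - 147 \left(\left(12 + 3 \left(-2\right)\right) - 85\right) = - 147 \left(\left(12 - 6\right) - 85\right) = - 147 \left(6 - 85\right) = \left(-147\right) \left(-79\right) = 11613$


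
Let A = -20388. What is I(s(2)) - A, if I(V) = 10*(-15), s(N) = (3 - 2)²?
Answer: 20238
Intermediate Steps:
s(N) = 1 (s(N) = 1² = 1)
I(V) = -150
I(s(2)) - A = -150 - 1*(-20388) = -150 + 20388 = 20238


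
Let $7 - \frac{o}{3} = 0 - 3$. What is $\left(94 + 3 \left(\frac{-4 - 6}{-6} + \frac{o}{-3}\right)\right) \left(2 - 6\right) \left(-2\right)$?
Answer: $552$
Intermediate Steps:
$o = 30$ ($o = 21 - 3 \left(0 - 3\right) = 21 - -9 = 21 + 9 = 30$)
$\left(94 + 3 \left(\frac{-4 - 6}{-6} + \frac{o}{-3}\right)\right) \left(2 - 6\right) \left(-2\right) = \left(94 + 3 \left(\frac{-4 - 6}{-6} + \frac{30}{-3}\right)\right) \left(2 - 6\right) \left(-2\right) = \left(94 + 3 \left(\left(-4 - 6\right) \left(- \frac{1}{6}\right) + 30 \left(- \frac{1}{3}\right)\right)\right) \left(\left(-4\right) \left(-2\right)\right) = \left(94 + 3 \left(\left(-10\right) \left(- \frac{1}{6}\right) - 10\right)\right) 8 = \left(94 + 3 \left(\frac{5}{3} - 10\right)\right) 8 = \left(94 + 3 \left(- \frac{25}{3}\right)\right) 8 = \left(94 - 25\right) 8 = 69 \cdot 8 = 552$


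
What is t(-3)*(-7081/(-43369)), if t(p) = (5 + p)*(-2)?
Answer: -28324/43369 ≈ -0.65309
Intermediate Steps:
t(p) = -10 - 2*p
t(-3)*(-7081/(-43369)) = (-10 - 2*(-3))*(-7081/(-43369)) = (-10 + 6)*(-7081*(-1/43369)) = -4*7081/43369 = -28324/43369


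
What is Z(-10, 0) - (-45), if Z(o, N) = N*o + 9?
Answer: 54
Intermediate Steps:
Z(o, N) = 9 + N*o
Z(-10, 0) - (-45) = (9 + 0*(-10)) - (-45) = (9 + 0) - 15*(-3) = 9 + 45 = 54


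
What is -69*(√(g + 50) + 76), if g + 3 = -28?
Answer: -5244 - 69*√19 ≈ -5544.8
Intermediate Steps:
g = -31 (g = -3 - 28 = -31)
-69*(√(g + 50) + 76) = -69*(√(-31 + 50) + 76) = -69*(√19 + 76) = -69*(76 + √19) = -5244 - 69*√19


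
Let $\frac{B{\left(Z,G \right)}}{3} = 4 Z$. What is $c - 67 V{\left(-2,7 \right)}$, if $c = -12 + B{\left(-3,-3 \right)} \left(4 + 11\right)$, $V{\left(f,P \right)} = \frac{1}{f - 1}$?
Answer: $- \frac{1589}{3} \approx -529.67$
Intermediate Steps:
$V{\left(f,P \right)} = \frac{1}{-1 + f}$
$B{\left(Z,G \right)} = 12 Z$ ($B{\left(Z,G \right)} = 3 \cdot 4 Z = 12 Z$)
$c = -552$ ($c = -12 + 12 \left(-3\right) \left(4 + 11\right) = -12 - 540 = -552$)
$c - 67 V{\left(-2,7 \right)} = -552 - \frac{67}{-1 - 2} = -552 - \frac{67}{-3} = -552 - 67 \left(- \frac{1}{3}\right) = -552 - - \frac{67}{3} = -552 + \frac{67}{3} = - \frac{1589}{3}$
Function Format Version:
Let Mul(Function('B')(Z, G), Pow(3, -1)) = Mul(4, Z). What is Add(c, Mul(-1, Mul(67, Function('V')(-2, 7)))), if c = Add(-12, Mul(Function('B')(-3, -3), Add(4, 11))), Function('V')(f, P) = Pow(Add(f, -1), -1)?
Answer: Rational(-1589, 3) ≈ -529.67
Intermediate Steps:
Function('V')(f, P) = Pow(Add(-1, f), -1)
Function('B')(Z, G) = Mul(12, Z) (Function('B')(Z, G) = Mul(3, Mul(4, Z)) = Mul(12, Z))
c = -552 (c = Add(-12, Mul(Mul(12, -3), Add(4, 11))) = Add(-12, Mul(-36, 15)) = Add(-12, -540) = -552)
Add(c, Mul(-1, Mul(67, Function('V')(-2, 7)))) = Add(-552, Mul(-1, Mul(67, Pow(Add(-1, -2), -1)))) = Add(-552, Mul(-1, Mul(67, Pow(-3, -1)))) = Add(-552, Mul(-1, Mul(67, Rational(-1, 3)))) = Add(-552, Mul(-1, Rational(-67, 3))) = Add(-552, Rational(67, 3)) = Rational(-1589, 3)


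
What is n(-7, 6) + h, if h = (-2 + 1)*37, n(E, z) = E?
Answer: -44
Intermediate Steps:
h = -37 (h = -1*37 = -37)
n(-7, 6) + h = -7 - 37 = -44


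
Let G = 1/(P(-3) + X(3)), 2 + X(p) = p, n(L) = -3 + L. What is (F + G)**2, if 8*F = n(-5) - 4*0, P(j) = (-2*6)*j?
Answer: 1296/1369 ≈ 0.94668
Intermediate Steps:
X(p) = -2 + p
P(j) = -12*j
G = 1/37 (G = 1/(-12*(-3) + (-2 + 3)) = 1/(36 + 1) = 1/37 ≈ 0.027027)
F = -1 (F = ((-3 - 5) - 4*0)/8 = (-8 + 0)/8 = (1/8)*(-8) = -1)
(F + G)**2 = (-1 + 1/37)**2 = (-36/37)**2 = 1296/1369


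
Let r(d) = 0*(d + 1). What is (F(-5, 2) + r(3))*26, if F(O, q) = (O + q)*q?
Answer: -156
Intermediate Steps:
r(d) = 0 (r(d) = 0*(1 + d) = 0)
F(O, q) = q*(O + q)
(F(-5, 2) + r(3))*26 = (2*(-5 + 2) + 0)*26 = (2*(-3) + 0)*26 = (-6 + 0)*26 = -6*26 = -156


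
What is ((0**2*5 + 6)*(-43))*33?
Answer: -8514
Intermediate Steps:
((0**2*5 + 6)*(-43))*33 = ((0*5 + 6)*(-43))*33 = ((0 + 6)*(-43))*33 = (6*(-43))*33 = -258*33 = -8514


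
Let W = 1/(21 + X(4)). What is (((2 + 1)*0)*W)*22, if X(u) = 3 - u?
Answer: 0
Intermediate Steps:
W = 1/20 (W = 1/(21 + (3 - 1*4)) = 1/(21 + (3 - 4)) = 1/(21 - 1) = 1/20 ≈ 0.050000)
(((2 + 1)*0)*W)*22 = (((2 + 1)*0)*(1/20))*22 = ((3*0)*(1/20))*22 = (0*(1/20))*22 = 0*22 = 0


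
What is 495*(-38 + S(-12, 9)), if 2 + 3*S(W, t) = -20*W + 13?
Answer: 22605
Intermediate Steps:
S(W, t) = 11/3 - 20*W/3 (S(W, t) = -2/3 + (-20*W + 13)/3 = -2/3 + (13 - 20*W)/3 = -2/3 + (13/3 - 20*W/3) = 11/3 - 20*W/3)
495*(-38 + S(-12, 9)) = 495*(-38 + (11/3 - 20/3*(-12))) = 495*(-38 + (11/3 + 80)) = 495*(-38 + 251/3) = 495*(137/3) = 22605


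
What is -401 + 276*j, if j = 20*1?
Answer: 5119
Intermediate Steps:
j = 20
-401 + 276*j = -401 + 276*20 = -401 + 5520 = 5119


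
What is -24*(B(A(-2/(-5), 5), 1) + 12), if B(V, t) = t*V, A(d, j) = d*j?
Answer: -336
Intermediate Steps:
B(V, t) = V*t
-24*(B(A(-2/(-5), 5), 1) + 12) = -24*((-2/(-5)*5)*1 + 12) = -24*((-2*(-1/5)*5)*1 + 12) = -24*(((2/5)*5)*1 + 12) = -24*(2*1 + 12) = -24*(2 + 12) = -24*14 = -336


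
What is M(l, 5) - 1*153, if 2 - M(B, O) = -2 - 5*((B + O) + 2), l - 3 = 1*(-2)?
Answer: -109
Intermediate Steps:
l = 1 (l = 3 + 1*(-2) = 3 - 2 = 1)
M(B, O) = 14 + 5*B + 5*O (M(B, O) = 2 - (-2 - 5*((B + O) + 2)) = 2 - (-2 - 5*(2 + B + O)) = 2 - (-2 + (-10 - 5*B - 5*O)) = 2 - (-12 - 5*B - 5*O) = 2 + (12 + 5*B + 5*O) = 14 + 5*B + 5*O)
M(l, 5) - 1*153 = (14 + 5*1 + 5*5) - 1*153 = (14 + 5 + 25) - 153 = 44 - 153 = -109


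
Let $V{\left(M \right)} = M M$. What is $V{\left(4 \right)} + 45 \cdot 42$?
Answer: $1906$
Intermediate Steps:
$V{\left(M \right)} = M^{2}$
$V{\left(4 \right)} + 45 \cdot 42 = 4^{2} + 45 \cdot 42 = 16 + 1890 = 1906$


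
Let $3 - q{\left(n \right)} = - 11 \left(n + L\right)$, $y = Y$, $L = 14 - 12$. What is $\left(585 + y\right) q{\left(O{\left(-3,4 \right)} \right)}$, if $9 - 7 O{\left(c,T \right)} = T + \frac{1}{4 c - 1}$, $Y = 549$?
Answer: $\frac{486162}{13} \approx 37397.0$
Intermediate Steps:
$L = 2$
$O{\left(c,T \right)} = \frac{9}{7} - \frac{T}{7} - \frac{1}{7 \left(-1 + 4 c\right)}$ ($O{\left(c,T \right)} = \frac{9}{7} - \frac{T + \frac{1}{4 c - 1}}{7} = \frac{9}{7} - \frac{T + \frac{1}{-1 + 4 c}}{7} = \frac{9}{7} - \left(\frac{T}{7} + \frac{1}{7 \left(-1 + 4 c\right)}\right) = \frac{9}{7} - \frac{T}{7} - \frac{1}{7 \left(-1 + 4 c\right)}$)
$y = 549$
$q{\left(n \right)} = 25 + 11 n$ ($q{\left(n \right)} = 3 - - 11 \left(n + 2\right) = 3 - - 11 \left(2 + n\right) = 3 - \left(-22 - 11 n\right) = 3 + \left(22 + 11 n\right) = 25 + 11 n$)
$\left(585 + y\right) q{\left(O{\left(-3,4 \right)} \right)} = \left(585 + 549\right) \left(25 + 11 \frac{-10 + 4 + 36 \left(-3\right) - 16 \left(-3\right)}{7 \left(-1 + 4 \left(-3\right)\right)}\right) = 1134 \left(25 + 11 \frac{-10 + 4 - 108 + 48}{7 \left(-1 - 12\right)}\right) = 1134 \left(25 + 11 \cdot \frac{1}{7} \frac{1}{-13} \left(-66\right)\right) = 1134 \left(25 + 11 \cdot \frac{1}{7} \left(- \frac{1}{13}\right) \left(-66\right)\right) = 1134 \left(25 + 11 \cdot \frac{66}{91}\right) = 1134 \left(25 + \frac{726}{91}\right) = 1134 \cdot \frac{3001}{91} = \frac{486162}{13}$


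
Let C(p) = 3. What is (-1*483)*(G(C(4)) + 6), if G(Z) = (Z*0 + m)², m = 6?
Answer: -20286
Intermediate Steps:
G(Z) = 36 (G(Z) = (Z*0 + 6)² = (0 + 6)² = 6² = 36)
(-1*483)*(G(C(4)) + 6) = (-1*483)*(36 + 6) = -483*42 = -20286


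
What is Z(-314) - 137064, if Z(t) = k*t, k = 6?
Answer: -138948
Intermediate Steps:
Z(t) = 6*t
Z(-314) - 137064 = 6*(-314) - 137064 = -1884 - 137064 = -138948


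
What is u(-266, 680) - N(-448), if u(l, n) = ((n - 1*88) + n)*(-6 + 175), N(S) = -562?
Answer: 215530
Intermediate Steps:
u(l, n) = -14872 + 338*n (u(l, n) = ((n - 88) + n)*169 = ((-88 + n) + n)*169 = (-88 + 2*n)*169 = -14872 + 338*n)
u(-266, 680) - N(-448) = (-14872 + 338*680) - 1*(-562) = (-14872 + 229840) + 562 = 214968 + 562 = 215530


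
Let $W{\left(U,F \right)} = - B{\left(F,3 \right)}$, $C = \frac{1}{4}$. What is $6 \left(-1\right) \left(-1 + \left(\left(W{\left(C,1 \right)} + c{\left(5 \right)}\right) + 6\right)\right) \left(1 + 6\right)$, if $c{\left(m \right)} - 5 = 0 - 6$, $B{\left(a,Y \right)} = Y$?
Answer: $-42$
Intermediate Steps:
$C = \frac{1}{4} \approx 0.25$
$W{\left(U,F \right)} = -3$ ($W{\left(U,F \right)} = \left(-1\right) 3 = -3$)
$c{\left(m \right)} = -1$ ($c{\left(m \right)} = 5 + \left(0 - 6\right) = 5 - 6 = -1$)
$6 \left(-1\right) \left(-1 + \left(\left(W{\left(C,1 \right)} + c{\left(5 \right)}\right) + 6\right)\right) \left(1 + 6\right) = 6 \left(-1\right) \left(-1 + \left(\left(-3 - 1\right) + 6\right)\right) \left(1 + 6\right) = - 6 \left(-1 + \left(-4 + 6\right)\right) 7 = - 6 \left(-1 + 2\right) 7 = - 6 \cdot 1 \cdot 7 = \left(-6\right) 7 = -42$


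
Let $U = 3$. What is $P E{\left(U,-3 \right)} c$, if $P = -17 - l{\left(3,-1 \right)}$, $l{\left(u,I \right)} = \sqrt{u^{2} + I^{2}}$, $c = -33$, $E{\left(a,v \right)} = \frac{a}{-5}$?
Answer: $- \frac{1683}{5} - \frac{99 \sqrt{10}}{5} \approx -399.21$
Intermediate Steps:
$E{\left(a,v \right)} = - \frac{a}{5}$ ($E{\left(a,v \right)} = a \left(- \frac{1}{5}\right) = - \frac{a}{5}$)
$l{\left(u,I \right)} = \sqrt{I^{2} + u^{2}}$
$P = -17 - \sqrt{10}$ ($P = -17 - \sqrt{\left(-1\right)^{2} + 3^{2}} = -17 - \sqrt{1 + 9} = -17 - \sqrt{10} \approx -20.162$)
$P E{\left(U,-3 \right)} c = \left(-17 - \sqrt{10}\right) \left(\left(- \frac{1}{5}\right) 3\right) \left(-33\right) = \left(-17 - \sqrt{10}\right) \left(- \frac{3}{5}\right) \left(-33\right) = \left(\frac{51}{5} + \frac{3 \sqrt{10}}{5}\right) \left(-33\right) = - \frac{1683}{5} - \frac{99 \sqrt{10}}{5}$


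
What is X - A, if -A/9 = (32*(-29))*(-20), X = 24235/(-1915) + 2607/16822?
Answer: 1076129117287/6442826 ≈ 1.6703e+5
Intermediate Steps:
X = -80537753/6442826 (X = 24235*(-1/1915) + 2607*(1/16822) = -4847/383 + 2607/16822 = -80537753/6442826 ≈ -12.500)
A = -167040 (A = -9*32*(-29)*(-20) = -(-8352)*(-20) = -9*18560 = -167040)
X - A = -80537753/6442826 - 1*(-167040) = -80537753/6442826 + 167040 = 1076129117287/6442826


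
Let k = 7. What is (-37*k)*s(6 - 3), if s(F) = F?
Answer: -777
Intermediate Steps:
(-37*k)*s(6 - 3) = (-37*7)*(6 - 3) = -259*3 = -777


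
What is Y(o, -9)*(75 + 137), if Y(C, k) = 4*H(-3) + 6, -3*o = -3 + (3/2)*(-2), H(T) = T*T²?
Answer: -21624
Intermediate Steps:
H(T) = T³
o = 2 (o = -(-3 + (3/2)*(-2))/3 = -(-3 - 3)/3 = -⅓*(-6) = 2)
Y(C, k) = -102 (Y(C, k) = 4*(-3)³ + 6 = 4*(-27) + 6 = -108 + 6 = -102)
Y(o, -9)*(75 + 137) = -102*(75 + 137) = -102*212 = -21624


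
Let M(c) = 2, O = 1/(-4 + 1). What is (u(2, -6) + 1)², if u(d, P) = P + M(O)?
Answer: 9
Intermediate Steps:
O = -⅓ (O = 1/(-3) = -⅓ ≈ -0.33333)
u(d, P) = 2 + P (u(d, P) = P + 2 = 2 + P)
(u(2, -6) + 1)² = ((2 - 6) + 1)² = (-4 + 1)² = (-3)² = 9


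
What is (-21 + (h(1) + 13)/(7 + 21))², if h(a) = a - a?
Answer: 330625/784 ≈ 421.72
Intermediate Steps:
h(a) = 0
(-21 + (h(1) + 13)/(7 + 21))² = (-21 + (0 + 13)/(7 + 21))² = (-21 + 13/28)² = (-575/28)² = 330625/784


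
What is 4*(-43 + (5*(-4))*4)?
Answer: -492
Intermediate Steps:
4*(-43 + (5*(-4))*4) = 4*(-43 - 20*4) = 4*(-43 - 80) = 4*(-123) = -492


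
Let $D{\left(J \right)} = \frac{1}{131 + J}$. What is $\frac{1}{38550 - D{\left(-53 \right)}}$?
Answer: $\frac{78}{3006899} \approx 2.594 \cdot 10^{-5}$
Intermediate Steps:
$\frac{1}{38550 - D{\left(-53 \right)}} = \frac{1}{38550 - \frac{1}{131 - 53}} = \frac{1}{38550 - \frac{1}{78}} = \frac{1}{\frac{3006899}{78}} = \frac{78}{3006899}$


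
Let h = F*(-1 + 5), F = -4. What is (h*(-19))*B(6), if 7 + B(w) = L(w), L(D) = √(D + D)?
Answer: -2128 + 608*√3 ≈ -1074.9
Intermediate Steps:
L(D) = √2*√D (L(D) = √(2*D) = √2*√D)
B(w) = -7 + √2*√w
h = -16 (h = -4*(-1 + 5) = -4*4 = -16)
(h*(-19))*B(6) = (-16*(-19))*(-7 + √2*√6) = 304*(-7 + 2*√3) = -2128 + 608*√3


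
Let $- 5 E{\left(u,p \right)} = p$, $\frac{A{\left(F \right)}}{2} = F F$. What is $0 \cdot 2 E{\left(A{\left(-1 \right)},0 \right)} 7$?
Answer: $0$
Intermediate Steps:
$A{\left(F \right)} = 2 F^{2}$ ($A{\left(F \right)} = 2 F F = 2 F^{2}$)
$E{\left(u,p \right)} = - \frac{p}{5}$
$0 \cdot 2 E{\left(A{\left(-1 \right)},0 \right)} 7 = 0 \cdot 2 \left(\left(- \frac{1}{5}\right) 0\right) 7 = 0 \cdot 0 \cdot 7 = 0 \cdot 7 = 0$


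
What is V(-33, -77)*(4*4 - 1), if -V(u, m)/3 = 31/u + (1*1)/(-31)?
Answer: 14910/341 ≈ 43.724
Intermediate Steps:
V(u, m) = 3/31 - 93/u (V(u, m) = -3*(31/u + (1*1)/(-31)) = -3*(31/u + 1*(-1/31)) = -3*(31/u - 1/31) = -3*(-1/31 + 31/u) = 3/31 - 93/u)
V(-33, -77)*(4*4 - 1) = (3/31 - 93/(-33))*(4*4 - 1) = (3/31 - 93*(-1/33))*(16 - 1) = (3/31 + 31/11)*15 = (994/341)*15 = 14910/341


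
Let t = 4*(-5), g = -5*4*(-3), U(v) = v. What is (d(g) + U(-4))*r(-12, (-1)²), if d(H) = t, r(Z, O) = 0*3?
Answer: 0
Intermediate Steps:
r(Z, O) = 0
g = 60 (g = -20*(-3) = 60)
t = -20
d(H) = -20
(d(g) + U(-4))*r(-12, (-1)²) = (-20 - 4)*0 = -24*0 = 0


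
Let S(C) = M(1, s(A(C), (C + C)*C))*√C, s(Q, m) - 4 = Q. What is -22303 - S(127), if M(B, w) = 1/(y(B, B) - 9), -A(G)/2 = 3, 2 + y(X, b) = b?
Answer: -22303 + √127/10 ≈ -22302.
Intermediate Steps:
y(X, b) = -2 + b
A(G) = -6 (A(G) = -2*3 = -6)
s(Q, m) = 4 + Q
M(B, w) = 1/(-11 + B) (M(B, w) = 1/((-2 + B) - 9) = 1/(-11 + B))
S(C) = -√C/10 (S(C) = √C/(-11 + 1) = √C/(-10) = -√C/10)
-22303 - S(127) = -22303 - (-1)*√127/10 = -22303 + √127/10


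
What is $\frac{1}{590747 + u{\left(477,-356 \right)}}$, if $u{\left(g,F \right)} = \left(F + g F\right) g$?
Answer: $- \frac{1}{80579389} \approx -1.241 \cdot 10^{-8}$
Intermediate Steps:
$u{\left(g,F \right)} = g \left(F + F g\right)$ ($u{\left(g,F \right)} = \left(F + F g\right) g = g \left(F + F g\right)$)
$\frac{1}{590747 + u{\left(477,-356 \right)}} = \frac{1}{590747 - 169812 \left(1 + 477\right)} = \frac{1}{590747 - 169812 \cdot 478} = \frac{1}{590747 - 81170136} = \frac{1}{-80579389} = - \frac{1}{80579389}$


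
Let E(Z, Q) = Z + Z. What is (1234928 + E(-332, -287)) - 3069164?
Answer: -1834900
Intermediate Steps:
E(Z, Q) = 2*Z
(1234928 + E(-332, -287)) - 3069164 = (1234928 + 2*(-332)) - 3069164 = (1234928 - 664) - 3069164 = 1234264 - 3069164 = -1834900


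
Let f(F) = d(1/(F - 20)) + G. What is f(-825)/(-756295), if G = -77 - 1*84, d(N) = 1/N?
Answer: 1006/756295 ≈ 0.0013302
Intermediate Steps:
G = -161 (G = -77 - 84 = -161)
f(F) = -181 + F (f(F) = 1/(1/(F - 20)) - 161 = 1/(1/(-20 + F)) - 161 = (-20 + F) - 161 = -181 + F)
f(-825)/(-756295) = (-181 - 825)/(-756295) = -1006*(-1/756295) = 1006/756295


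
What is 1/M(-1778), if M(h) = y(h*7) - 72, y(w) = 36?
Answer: -1/36 ≈ -0.027778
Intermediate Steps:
M(h) = -36 (M(h) = 36 - 72 = -36)
1/M(-1778) = 1/(-36) = -1/36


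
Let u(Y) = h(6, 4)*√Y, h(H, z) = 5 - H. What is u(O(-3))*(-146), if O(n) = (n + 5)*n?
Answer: 146*I*√6 ≈ 357.63*I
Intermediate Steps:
O(n) = n*(5 + n) (O(n) = (5 + n)*n = n*(5 + n))
u(Y) = -√Y (u(Y) = (5 - 1*6)*√Y = (5 - 6)*√Y = -√Y)
u(O(-3))*(-146) = -√(-3*(5 - 3))*(-146) = -√(-3*2)*(-146) = -√(-6)*(-146) = -I*√6*(-146) = 146*I*√6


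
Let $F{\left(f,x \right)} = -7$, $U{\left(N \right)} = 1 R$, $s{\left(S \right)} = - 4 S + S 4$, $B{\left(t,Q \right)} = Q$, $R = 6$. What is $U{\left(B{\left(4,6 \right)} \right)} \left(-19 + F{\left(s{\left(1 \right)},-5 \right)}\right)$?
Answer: $-156$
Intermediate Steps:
$s{\left(S \right)} = 0$ ($s{\left(S \right)} = - 4 S + 4 S = 0$)
$U{\left(N \right)} = 6$ ($U{\left(N \right)} = 1 \cdot 6 = 6$)
$U{\left(B{\left(4,6 \right)} \right)} \left(-19 + F{\left(s{\left(1 \right)},-5 \right)}\right) = 6 \left(-19 - 7\right) = 6 \left(-26\right) = -156$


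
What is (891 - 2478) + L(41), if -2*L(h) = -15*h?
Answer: -2559/2 ≈ -1279.5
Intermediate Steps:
L(h) = 15*h/2 (L(h) = -(-15)*h/2 = 15*h/2)
(891 - 2478) + L(41) = (891 - 2478) + (15/2)*41 = -1587 + 615/2 = -2559/2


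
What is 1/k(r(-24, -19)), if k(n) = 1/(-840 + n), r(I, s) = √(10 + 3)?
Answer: -840 + √13 ≈ -836.39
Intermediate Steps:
r(I, s) = √13
1/k(r(-24, -19)) = 1/(1/(-840 + √13)) = -840 + √13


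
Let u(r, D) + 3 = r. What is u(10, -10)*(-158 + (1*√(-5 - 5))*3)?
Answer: -1106 + 21*I*√10 ≈ -1106.0 + 66.408*I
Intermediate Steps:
u(r, D) = -3 + r
u(10, -10)*(-158 + (1*√(-5 - 5))*3) = (-3 + 10)*(-158 + (1*√(-5 - 5))*3) = 7*(-158 + (1*√(-10))*3) = 7*(-158 + (1*(I*√10))*3) = 7*(-158 + (I*√10)*3) = 7*(-158 + 3*I*√10) = -1106 + 21*I*√10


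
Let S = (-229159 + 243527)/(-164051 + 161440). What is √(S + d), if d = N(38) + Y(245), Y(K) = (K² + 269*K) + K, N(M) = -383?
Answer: 32*√837428641/2611 ≈ 354.66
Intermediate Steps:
Y(K) = K² + 270*K
d = 125792 (d = -383 + 245*(270 + 245) = -383 + 245*515 = -383 + 126175 = 125792)
S = -14368/2611 (S = 14368/(-2611) = 14368*(-1/2611) = -14368/2611 ≈ -5.5029)
√(S + d) = √(-14368/2611 + 125792) = √(328428544/2611) = 32*√837428641/2611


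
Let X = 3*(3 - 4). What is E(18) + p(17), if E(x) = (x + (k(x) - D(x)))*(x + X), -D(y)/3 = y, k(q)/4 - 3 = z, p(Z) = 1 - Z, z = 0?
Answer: 1244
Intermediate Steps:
k(q) = 12 (k(q) = 12 + 4*0 = 12 + 0 = 12)
D(y) = -3*y
X = -3 (X = 3*(-1) = -3)
E(x) = (-3 + x)*(12 + 4*x) (E(x) = (x + (12 - (-3)*x))*(x - 3) = (x + (12 + 3*x))*(-3 + x) = (12 + 4*x)*(-3 + x) = (-3 + x)*(12 + 4*x))
E(18) + p(17) = (-36 + 4*18²) + (1 - 1*17) = (-36 + 4*324) + (1 - 17) = (-36 + 1296) - 16 = 1260 - 16 = 1244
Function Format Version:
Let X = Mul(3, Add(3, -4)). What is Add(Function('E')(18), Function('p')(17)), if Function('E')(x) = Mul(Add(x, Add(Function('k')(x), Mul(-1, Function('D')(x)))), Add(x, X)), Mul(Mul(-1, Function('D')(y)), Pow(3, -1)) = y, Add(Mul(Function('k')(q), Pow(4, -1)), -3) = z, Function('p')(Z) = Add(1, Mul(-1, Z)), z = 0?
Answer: 1244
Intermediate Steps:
Function('k')(q) = 12 (Function('k')(q) = Add(12, Mul(4, 0)) = Add(12, 0) = 12)
Function('D')(y) = Mul(-3, y)
X = -3 (X = Mul(3, -1) = -3)
Function('E')(x) = Mul(Add(-3, x), Add(12, Mul(4, x))) (Function('E')(x) = Mul(Add(x, Add(12, Mul(-1, Mul(-3, x)))), Add(x, -3)) = Mul(Add(x, Add(12, Mul(3, x))), Add(-3, x)) = Mul(Add(12, Mul(4, x)), Add(-3, x)) = Mul(Add(-3, x), Add(12, Mul(4, x))))
Add(Function('E')(18), Function('p')(17)) = Add(Add(-36, Mul(4, Pow(18, 2))), Add(1, Mul(-1, 17))) = Add(Add(-36, Mul(4, 324)), Add(1, -17)) = Add(Add(-36, 1296), -16) = Add(1260, -16) = 1244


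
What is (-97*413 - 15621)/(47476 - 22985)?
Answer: -55682/24491 ≈ -2.2736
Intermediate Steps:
(-97*413 - 15621)/(47476 - 22985) = (-40061 - 15621)/24491 = -55682*1/24491 = -55682/24491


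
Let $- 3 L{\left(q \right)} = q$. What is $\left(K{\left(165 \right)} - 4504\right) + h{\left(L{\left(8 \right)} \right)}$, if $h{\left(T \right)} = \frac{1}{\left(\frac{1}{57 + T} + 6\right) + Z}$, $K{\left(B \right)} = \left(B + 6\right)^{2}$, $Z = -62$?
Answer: $\frac{225724962}{9125} \approx 24737.0$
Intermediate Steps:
$L{\left(q \right)} = - \frac{q}{3}$
$K{\left(B \right)} = \left(6 + B\right)^{2}$
$h{\left(T \right)} = \frac{1}{-56 + \frac{1}{57 + T}}$ ($h{\left(T \right)} = \frac{1}{\left(\frac{1}{57 + T} + 6\right) - 62} = \frac{1}{\left(6 + \frac{1}{57 + T}\right) - 62} = \frac{1}{-56 + \frac{1}{57 + T}}$)
$\left(K{\left(165 \right)} - 4504\right) + h{\left(L{\left(8 \right)} \right)} = \left(\left(6 + 165\right)^{2} - 4504\right) + \frac{57 - \frac{8}{3}}{-3191 - 56 \left(\left(- \frac{1}{3}\right) 8\right)} = \left(171^{2} - 4504\right) + \frac{57 - \frac{8}{3}}{-3191 - - \frac{448}{3}} = \left(29241 - 4504\right) + \frac{1}{-3191 + \frac{448}{3}} \cdot \frac{163}{3} = 24737 + \frac{1}{- \frac{9125}{3}} \cdot \frac{163}{3} = 24737 - \frac{163}{9125} = \frac{225724962}{9125}$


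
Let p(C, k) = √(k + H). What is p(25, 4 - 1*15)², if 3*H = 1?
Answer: -32/3 ≈ -10.667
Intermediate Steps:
H = ⅓ (H = (⅓)*1 = ⅓ ≈ 0.33333)
p(C, k) = √(⅓ + k) (p(C, k) = √(k + ⅓) = √(⅓ + k))
p(25, 4 - 1*15)² = (√(3 + 9*(4 - 1*15))/3)² = (√(3 + 9*(4 - 15))/3)² = (√(3 + 9*(-11))/3)² = (√(3 - 99)/3)² = (√(-96)/3)² = ((4*I*√6)/3)² = (4*I*√6/3)² = -32/3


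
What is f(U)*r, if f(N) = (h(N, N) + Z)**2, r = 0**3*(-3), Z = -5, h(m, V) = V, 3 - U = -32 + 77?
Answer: 0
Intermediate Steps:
U = -42 (U = 3 - (-32 + 77) = 3 - 1*45 = 3 - 45 = -42)
r = 0 (r = 0*(-3) = 0)
f(N) = (-5 + N)**2 (f(N) = (N - 5)**2 = (-5 + N)**2)
f(U)*r = (-5 - 42)**2*0 = (-47)**2*0 = 2209*0 = 0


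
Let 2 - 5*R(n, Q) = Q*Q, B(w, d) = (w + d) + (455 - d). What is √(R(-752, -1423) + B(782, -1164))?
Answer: I*√10093710/5 ≈ 635.41*I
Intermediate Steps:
B(w, d) = 455 + w (B(w, d) = (d + w) + (455 - d) = 455 + w)
R(n, Q) = ⅖ - Q²/5 (R(n, Q) = ⅖ - Q*Q/5 = ⅖ - Q²/5)
√(R(-752, -1423) + B(782, -1164)) = √((⅖ - ⅕*(-1423)²) + (455 + 782)) = √((⅖ - ⅕*2024929) + 1237) = √((⅖ - 2024929/5) + 1237) = √(-2024927/5 + 1237) = √(-2018742/5) = I*√10093710/5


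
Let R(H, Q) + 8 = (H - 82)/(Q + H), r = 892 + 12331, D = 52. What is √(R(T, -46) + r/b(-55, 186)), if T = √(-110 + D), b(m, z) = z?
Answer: √186*√((555062 - 11921*I*√58)/(46 - I*√58))/186 ≈ 8.0531 + 0.00783*I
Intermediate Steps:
r = 13223
T = I*√58 (T = √(-110 + 52) = √(-58) = I*√58 ≈ 7.6158*I)
R(H, Q) = -8 + (-82 + H)/(H + Q) (R(H, Q) = -8 + (H - 82)/(Q + H) = -8 + (-82 + H)/(H + Q))
√(R(T, -46) + r/b(-55, 186)) = √((-82 - 8*(-46) - 7*I*√58)/(I*√58 - 46) + 13223/186) = √((-82 + 368 - 7*I*√58)/(-46 + I*√58) + 13223*(1/186)) = √((286 - 7*I*√58)/(-46 + I*√58) + 13223/186) = √(13223/186 + (286 - 7*I*√58)/(-46 + I*√58))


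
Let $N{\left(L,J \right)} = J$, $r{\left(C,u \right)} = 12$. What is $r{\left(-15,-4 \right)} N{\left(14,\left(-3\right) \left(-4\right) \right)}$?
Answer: $144$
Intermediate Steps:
$r{\left(-15,-4 \right)} N{\left(14,\left(-3\right) \left(-4\right) \right)} = 12 \left(\left(-3\right) \left(-4\right)\right) = 12 \cdot 12 = 144$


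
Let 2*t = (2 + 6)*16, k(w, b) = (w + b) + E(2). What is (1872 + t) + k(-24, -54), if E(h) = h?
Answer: 1860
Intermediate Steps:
k(w, b) = 2 + b + w (k(w, b) = (w + b) + 2 = (b + w) + 2 = 2 + b + w)
t = 64 (t = ((2 + 6)*16)/2 = (8*16)/2 = (½)*128 = 64)
(1872 + t) + k(-24, -54) = (1872 + 64) + (2 - 54 - 24) = 1936 - 76 = 1860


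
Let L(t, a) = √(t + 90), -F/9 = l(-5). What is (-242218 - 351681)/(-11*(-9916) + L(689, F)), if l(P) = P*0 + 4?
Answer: -64780127324/11897572997 + 593899*√779/11897572997 ≈ -5.4434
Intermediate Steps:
l(P) = 4 (l(P) = 0 + 4 = 4)
F = -36 (F = -9*4 = -36)
L(t, a) = √(90 + t)
(-242218 - 351681)/(-11*(-9916) + L(689, F)) = (-242218 - 351681)/(-11*(-9916) + √(90 + 689)) = -593899/(109076 + √779)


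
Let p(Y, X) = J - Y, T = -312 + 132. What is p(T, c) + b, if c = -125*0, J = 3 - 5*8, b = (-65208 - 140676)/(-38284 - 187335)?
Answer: 32469401/225619 ≈ 143.91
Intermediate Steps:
b = 205884/225619 (b = -205884/(-225619) = -205884*(-1/225619) = 205884/225619 ≈ 0.91253)
T = -180
J = -37 (J = 3 - 40 = -37)
c = 0
p(Y, X) = -37 - Y
p(T, c) + b = (-37 - 1*(-180)) + 205884/225619 = (-37 + 180) + 205884/225619 = 143 + 205884/225619 = 32469401/225619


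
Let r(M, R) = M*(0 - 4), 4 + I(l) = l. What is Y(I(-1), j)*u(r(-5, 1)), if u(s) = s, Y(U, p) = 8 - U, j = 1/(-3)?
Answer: 260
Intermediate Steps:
j = -⅓ ≈ -0.33333
I(l) = -4 + l
r(M, R) = -4*M (r(M, R) = M*(-4) = -4*M)
Y(I(-1), j)*u(r(-5, 1)) = (8 - (-4 - 1))*(-4*(-5)) = (8 - 1*(-5))*20 = (8 + 5)*20 = 13*20 = 260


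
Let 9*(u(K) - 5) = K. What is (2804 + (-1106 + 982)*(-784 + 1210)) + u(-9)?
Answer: -50016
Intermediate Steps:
u(K) = 5 + K/9
(2804 + (-1106 + 982)*(-784 + 1210)) + u(-9) = (2804 + (-1106 + 982)*(-784 + 1210)) + (5 + (⅑)*(-9)) = (2804 - 124*426) + (5 - 1) = (2804 - 52824) + 4 = -50020 + 4 = -50016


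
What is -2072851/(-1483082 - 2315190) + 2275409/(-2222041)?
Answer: -109098983361/228105840896 ≈ -0.47828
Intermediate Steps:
-2072851/(-1483082 - 2315190) + 2275409/(-2222041) = -2072851/(-3798272) + 2275409*(-1/2222041) = -2072851*(-1/3798272) - 2275409/2222041 = 56023/102656 - 2275409/2222041 = -109098983361/228105840896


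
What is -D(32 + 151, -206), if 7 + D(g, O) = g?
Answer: -176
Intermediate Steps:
D(g, O) = -7 + g
-D(32 + 151, -206) = -(-7 + (32 + 151)) = -(-7 + 183) = -1*176 = -176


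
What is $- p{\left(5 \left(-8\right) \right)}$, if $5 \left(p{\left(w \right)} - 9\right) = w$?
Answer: $-1$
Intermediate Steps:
$p{\left(w \right)} = 9 + \frac{w}{5}$
$- p{\left(5 \left(-8\right) \right)} = - (9 + \frac{5 \left(-8\right)}{5}) = - (9 + \frac{1}{5} \left(-40\right)) = - (9 - 8) = \left(-1\right) 1 = -1$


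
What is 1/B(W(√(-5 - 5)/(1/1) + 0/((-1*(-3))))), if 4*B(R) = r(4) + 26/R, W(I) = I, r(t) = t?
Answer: 2*√10/(-13*I + 2*√10) ≈ 0.19139 + 0.39339*I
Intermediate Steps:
B(R) = 1 + 13/(2*R) (B(R) = (4 + 26/R)/4 = 1 + 13/(2*R))
1/B(W(√(-5 - 5)/(1/1) + 0/((-1*(-3))))) = 1/((13/2 + (√(-5 - 5)/(1/1) + 0/((-1*(-3)))))/(√(-5 - 5)/(1/1) + 0/((-1*(-3))))) = 1/((13/2 + (√(-10)/1 + 0/3))/(√(-10)/1 + 0/3)) = 1/((13/2 + ((I*√10)*1 + 0*(⅓)))/((I*√10)*1 + 0*(⅓))) = 1/((13/2 + (I*√10 + 0))/(I*√10 + 0)) = 1/((13/2 + I*√10)/((I*√10))) = 1/((-I*√10/10)*(13/2 + I*√10)) = 1/(-I*√10*(13/2 + I*√10)/10) = I*√10/(13/2 + I*√10)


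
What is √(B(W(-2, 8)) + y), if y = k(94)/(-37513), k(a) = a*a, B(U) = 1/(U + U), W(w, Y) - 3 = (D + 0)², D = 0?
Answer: I*√3489384234/225078 ≈ 0.26245*I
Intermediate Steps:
W(w, Y) = 3 (W(w, Y) = 3 + (0 + 0)² = 3 + 0² = 3 + 0 = 3)
B(U) = 1/(2*U)
k(a) = a²
y = -8836/37513 (y = 94²/(-37513) = 8836*(-1/37513) = -8836/37513 ≈ -0.23554)
√(B(W(-2, 8)) + y) = √((½)/3 - 8836/37513) = √((½)*(⅓) - 8836/37513) = √(⅙ - 8836/37513) = √(-15503/225078) = I*√3489384234/225078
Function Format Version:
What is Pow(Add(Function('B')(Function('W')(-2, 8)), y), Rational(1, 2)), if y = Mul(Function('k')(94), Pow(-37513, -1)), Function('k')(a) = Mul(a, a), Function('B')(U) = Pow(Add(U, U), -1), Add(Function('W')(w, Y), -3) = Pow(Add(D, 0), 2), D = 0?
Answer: Mul(Rational(1, 225078), I, Pow(3489384234, Rational(1, 2))) ≈ Mul(0.26245, I)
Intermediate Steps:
Function('W')(w, Y) = 3 (Function('W')(w, Y) = Add(3, Pow(Add(0, 0), 2)) = Add(3, Pow(0, 2)) = Add(3, 0) = 3)
Function('B')(U) = Mul(Rational(1, 2), Pow(U, -1)) (Function('B')(U) = Pow(Mul(2, U), -1) = Mul(Rational(1, 2), Pow(U, -1)))
Function('k')(a) = Pow(a, 2)
y = Rational(-8836, 37513) (y = Mul(Pow(94, 2), Pow(-37513, -1)) = Mul(8836, Rational(-1, 37513)) = Rational(-8836, 37513) ≈ -0.23554)
Pow(Add(Function('B')(Function('W')(-2, 8)), y), Rational(1, 2)) = Pow(Add(Mul(Rational(1, 2), Pow(3, -1)), Rational(-8836, 37513)), Rational(1, 2)) = Pow(Add(Mul(Rational(1, 2), Rational(1, 3)), Rational(-8836, 37513)), Rational(1, 2)) = Pow(Add(Rational(1, 6), Rational(-8836, 37513)), Rational(1, 2)) = Pow(Rational(-15503, 225078), Rational(1, 2)) = Mul(Rational(1, 225078), I, Pow(3489384234, Rational(1, 2)))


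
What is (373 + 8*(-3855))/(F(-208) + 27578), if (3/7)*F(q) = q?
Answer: -91401/81278 ≈ -1.1245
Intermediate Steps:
F(q) = 7*q/3
(373 + 8*(-3855))/(F(-208) + 27578) = (373 + 8*(-3855))/((7/3)*(-208) + 27578) = (373 - 30840)/(-1456/3 + 27578) = -30467/81278/3 = -30467*3/81278 = -91401/81278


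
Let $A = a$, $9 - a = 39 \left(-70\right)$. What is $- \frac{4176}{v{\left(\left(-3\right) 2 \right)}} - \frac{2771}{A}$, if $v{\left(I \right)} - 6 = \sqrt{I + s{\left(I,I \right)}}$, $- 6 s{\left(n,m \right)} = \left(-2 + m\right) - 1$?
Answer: $\frac{- 2771 \sqrt{2} + 7636460 i}{2739 \left(\sqrt{2} - 4 i\right)} \approx -619.68 + 218.73 i$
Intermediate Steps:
$s{\left(n,m \right)} = \frac{1}{2} - \frac{m}{6}$ ($s{\left(n,m \right)} = - \frac{\left(-2 + m\right) - 1}{6} = - \frac{-3 + m}{6} = \frac{1}{2} - \frac{m}{6}$)
$a = 2739$ ($a = 9 - 39 \left(-70\right) = 9 - -2730 = 9 + 2730 = 2739$)
$A = 2739$
$v{\left(I \right)} = 6 + \sqrt{\frac{1}{2} + \frac{5 I}{6}}$ ($v{\left(I \right)} = 6 + \sqrt{I - \left(- \frac{1}{2} + \frac{I}{6}\right)} = 6 + \sqrt{\frac{1}{2} + \frac{5 I}{6}}$)
$- \frac{4176}{v{\left(\left(-3\right) 2 \right)}} - \frac{2771}{A} = - \frac{4176}{6 + \frac{\sqrt{18 + 30 \left(\left(-3\right) 2\right)}}{6}} - \frac{2771}{2739} = - \frac{4176}{6 + \frac{\sqrt{18 + 30 \left(-6\right)}}{6}} - \frac{2771}{2739} = - \frac{4176}{6 + \frac{\sqrt{18 - 180}}{6}} - \frac{2771}{2739} = - \frac{4176}{6 + \frac{\sqrt{-162}}{6}} - \frac{2771}{2739} = - \frac{4176}{6 + \frac{9 i \sqrt{2}}{6}} - \frac{2771}{2739} = - \frac{4176}{6 + \frac{3 i \sqrt{2}}{2}} - \frac{2771}{2739} = - \frac{2771}{2739} - \frac{4176}{6 + \frac{3 i \sqrt{2}}{2}}$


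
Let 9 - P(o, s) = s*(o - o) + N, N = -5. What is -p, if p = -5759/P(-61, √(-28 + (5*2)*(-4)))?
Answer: 5759/14 ≈ 411.36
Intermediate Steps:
P(o, s) = 14 (P(o, s) = 9 - (s*(o - o) - 5) = 9 - (s*0 - 5) = 9 - (0 - 5) = 9 - 1*(-5) = 9 + 5 = 14)
p = -5759/14 ≈ -411.36
-p = -1*(-5759/14) = 5759/14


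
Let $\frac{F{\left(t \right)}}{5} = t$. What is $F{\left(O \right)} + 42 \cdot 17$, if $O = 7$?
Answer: $749$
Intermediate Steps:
$F{\left(t \right)} = 5 t$
$F{\left(O \right)} + 42 \cdot 17 = 5 \cdot 7 + 42 \cdot 17 = 35 + 714 = 749$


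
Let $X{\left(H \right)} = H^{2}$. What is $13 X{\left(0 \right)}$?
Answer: $0$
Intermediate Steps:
$13 X{\left(0 \right)} = 13 \cdot 0^{2} = 13 \cdot 0 = 0$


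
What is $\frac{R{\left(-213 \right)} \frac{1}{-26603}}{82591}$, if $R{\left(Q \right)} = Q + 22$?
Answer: $\frac{191}{2197168373} \approx 8.693 \cdot 10^{-8}$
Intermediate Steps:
$R{\left(Q \right)} = 22 + Q$
$\frac{R{\left(-213 \right)} \frac{1}{-26603}}{82591} = \frac{\left(22 - 213\right) \frac{1}{-26603}}{82591} = \left(-191\right) \left(- \frac{1}{26603}\right) \frac{1}{82591} = \frac{191}{26603} \cdot \frac{1}{82591} = \frac{191}{2197168373}$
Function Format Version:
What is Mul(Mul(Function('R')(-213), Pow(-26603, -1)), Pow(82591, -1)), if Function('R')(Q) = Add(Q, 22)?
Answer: Rational(191, 2197168373) ≈ 8.6930e-8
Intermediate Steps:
Function('R')(Q) = Add(22, Q)
Mul(Mul(Function('R')(-213), Pow(-26603, -1)), Pow(82591, -1)) = Mul(Mul(Add(22, -213), Pow(-26603, -1)), Pow(82591, -1)) = Mul(Mul(-191, Rational(-1, 26603)), Rational(1, 82591)) = Mul(Rational(191, 26603), Rational(1, 82591)) = Rational(191, 2197168373)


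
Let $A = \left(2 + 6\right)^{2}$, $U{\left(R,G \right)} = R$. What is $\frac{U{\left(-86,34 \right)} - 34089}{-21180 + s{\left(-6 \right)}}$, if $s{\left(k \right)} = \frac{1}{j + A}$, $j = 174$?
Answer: $\frac{8133650}{5040839} \approx 1.6136$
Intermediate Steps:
$A = 64$ ($A = 8^{2} = 64$)
$s{\left(k \right)} = \frac{1}{238}$ ($s{\left(k \right)} = \frac{1}{174 + 64} = \frac{1}{238}$)
$\frac{U{\left(-86,34 \right)} - 34089}{-21180 + s{\left(-6 \right)}} = \frac{-86 - 34089}{-21180 + \frac{1}{238}} = - \frac{34175}{- \frac{5040839}{238}} = \left(-34175\right) \left(- \frac{238}{5040839}\right) = \frac{8133650}{5040839}$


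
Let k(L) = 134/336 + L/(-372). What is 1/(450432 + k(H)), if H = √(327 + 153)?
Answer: 12217196867064/5503021291559742409 + 291648*√30/5503021291559742409 ≈ 2.2201e-6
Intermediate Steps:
H = 4*√30 (H = √480 = 4*√30 ≈ 21.909)
k(L) = 67/168 - L/372 (k(L) = 134*(1/336) + L*(-1/372) = 67/168 - L/372)
1/(450432 + k(H)) = 1/(450432 + (67/168 - √30/93)) = 1/(75672643/168 - √30/93)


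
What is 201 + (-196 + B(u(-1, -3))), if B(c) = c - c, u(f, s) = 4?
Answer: 5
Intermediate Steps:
B(c) = 0
201 + (-196 + B(u(-1, -3))) = 201 + (-196 + 0) = 201 - 196 = 5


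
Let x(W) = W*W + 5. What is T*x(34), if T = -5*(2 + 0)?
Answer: -11610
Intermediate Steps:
x(W) = 5 + W² (x(W) = W² + 5 = 5 + W²)
T = -10 (T = -5*2 = -10)
T*x(34) = -10*(5 + 34²) = -10*(5 + 1156) = -10*1161 = -11610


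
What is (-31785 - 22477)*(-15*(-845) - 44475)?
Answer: 1725531600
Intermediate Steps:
(-31785 - 22477)*(-15*(-845) - 44475) = -54262*(12675 - 44475) = -54262*(-31800) = 1725531600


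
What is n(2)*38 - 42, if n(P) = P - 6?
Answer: -194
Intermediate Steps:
n(P) = -6 + P
n(2)*38 - 42 = (-6 + 2)*38 - 42 = -4*38 - 42 = -152 - 42 = -194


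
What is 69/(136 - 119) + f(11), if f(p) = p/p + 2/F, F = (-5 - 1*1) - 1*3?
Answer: 740/153 ≈ 4.8366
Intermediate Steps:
F = -9 (F = (-5 - 1) - 3 = -6 - 3 = -9)
f(p) = 7/9 (f(p) = p/p + 2/(-9) = 1 + 2*(-⅑) = 1 - 2/9 = 7/9)
69/(136 - 119) + f(11) = 69/(136 - 119) + 7/9 = 69/17 + 7/9 = 740/153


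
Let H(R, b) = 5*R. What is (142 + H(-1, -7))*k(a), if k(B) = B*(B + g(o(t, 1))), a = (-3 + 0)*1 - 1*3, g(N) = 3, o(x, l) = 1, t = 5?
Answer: 2466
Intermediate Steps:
a = -6 (a = -3*1 - 3 = -3 - 3 = -6)
k(B) = B*(3 + B) (k(B) = B*(B + 3) = B*(3 + B))
(142 + H(-1, -7))*k(a) = (142 + 5*(-1))*(-6*(3 - 6)) = (142 - 5)*(-6*(-3)) = 137*18 = 2466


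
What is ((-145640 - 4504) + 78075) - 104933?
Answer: -177002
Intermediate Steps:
((-145640 - 4504) + 78075) - 104933 = (-150144 + 78075) - 104933 = -72069 - 104933 = -177002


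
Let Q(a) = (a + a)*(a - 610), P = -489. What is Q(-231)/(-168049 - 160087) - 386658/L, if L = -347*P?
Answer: -32134230279/9279850148 ≈ -3.4628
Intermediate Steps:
Q(a) = 2*a*(-610 + a) (Q(a) = (2*a)*(-610 + a) = 2*a*(-610 + a))
L = 169683 (L = -347*(-489) = -1*(-169683) = 169683)
Q(-231)/(-168049 - 160087) - 386658/L = (2*(-231)*(-610 - 231))/(-168049 - 160087) - 386658/169683 = (2*(-231)*(-841))/(-328136) - 386658*1/169683 = 388542*(-1/328136) - 128886/56561 = -194271/164068 - 128886/56561 = -32134230279/9279850148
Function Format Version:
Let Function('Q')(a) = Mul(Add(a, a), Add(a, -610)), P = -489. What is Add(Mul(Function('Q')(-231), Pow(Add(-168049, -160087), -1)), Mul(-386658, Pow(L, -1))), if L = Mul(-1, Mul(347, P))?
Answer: Rational(-32134230279, 9279850148) ≈ -3.4628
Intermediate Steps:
Function('Q')(a) = Mul(2, a, Add(-610, a)) (Function('Q')(a) = Mul(Mul(2, a), Add(-610, a)) = Mul(2, a, Add(-610, a)))
L = 169683 (L = Mul(-1, Mul(347, -489)) = Mul(-1, -169683) = 169683)
Add(Mul(Function('Q')(-231), Pow(Add(-168049, -160087), -1)), Mul(-386658, Pow(L, -1))) = Add(Mul(Mul(2, -231, Add(-610, -231)), Pow(Add(-168049, -160087), -1)), Mul(-386658, Pow(169683, -1))) = Add(Mul(Mul(2, -231, -841), Pow(-328136, -1)), Mul(-386658, Rational(1, 169683))) = Add(Mul(388542, Rational(-1, 328136)), Rational(-128886, 56561)) = Add(Rational(-194271, 164068), Rational(-128886, 56561)) = Rational(-32134230279, 9279850148)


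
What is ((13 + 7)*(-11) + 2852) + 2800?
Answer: 5432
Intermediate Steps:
((13 + 7)*(-11) + 2852) + 2800 = (20*(-11) + 2852) + 2800 = (-220 + 2852) + 2800 = 2632 + 2800 = 5432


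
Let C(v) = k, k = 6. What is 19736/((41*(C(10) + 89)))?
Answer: 19736/3895 ≈ 5.0670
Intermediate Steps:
C(v) = 6
19736/((41*(C(10) + 89))) = 19736/((41*(6 + 89))) = 19736/((41*95)) = 19736/3895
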